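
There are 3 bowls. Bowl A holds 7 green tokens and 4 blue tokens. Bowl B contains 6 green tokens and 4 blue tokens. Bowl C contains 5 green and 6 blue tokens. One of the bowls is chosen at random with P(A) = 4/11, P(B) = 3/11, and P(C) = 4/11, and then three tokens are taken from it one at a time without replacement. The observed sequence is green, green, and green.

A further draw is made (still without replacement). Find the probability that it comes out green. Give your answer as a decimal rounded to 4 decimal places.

0.4395

The likelihood of the observed sequence under each hypothesis: P(data | bowl A) = (7/11)(6/10)(5/9) = 7/33; P(data | bowl B) = (6/10)(5/9)(4/8) = 1/6; P(data | bowl C) = (5/11)(4/10)(3/9) = 2/33.
The prior-weighted likelihoods are 4/11 · 7/33 = 28/363, 3/11 · 1/6 = 1/22, 4/11 · 2/33 = 8/363; summing to 35/242.
Normalising, the posterior is P(bowl A | data) = 8/15, P(bowl B | data) = 11/35, P(bowl C | data) = 16/105.
So P(green next | data) = Σ P(green next | H) P(H | data) = (1/2)(8/15) + (3/7)(11/35) + (1/4)(16/105) = 323/735.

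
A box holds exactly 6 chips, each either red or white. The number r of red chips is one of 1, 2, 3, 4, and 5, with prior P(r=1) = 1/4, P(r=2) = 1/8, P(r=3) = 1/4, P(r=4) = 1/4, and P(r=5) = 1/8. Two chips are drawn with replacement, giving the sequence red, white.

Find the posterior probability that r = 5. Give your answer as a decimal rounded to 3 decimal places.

0.088

Under each hypothesis, the probability of the observed sequence is: P(data | r = 1) = (1/6)(5/6) = 5/36; P(data | r = 2) = (2/6)(4/6) = 2/9; P(data | r = 3) = (3/6)(3/6) = 1/4; P(data | r = 4) = (4/6)(2/6) = 2/9; P(data | r = 5) = (5/6)(1/6) = 5/36.
Multiplying each by its prior: 1/4 · 5/36 = 5/144, 1/8 · 2/9 = 1/36, 1/4 · 1/4 = 1/16, 1/4 · 2/9 = 1/18, 1/8 · 5/36 = 5/288; these sum to 19/96.
Therefore the posterior P(r = 5 | data) = (5/288) / (19/96) = 5/57.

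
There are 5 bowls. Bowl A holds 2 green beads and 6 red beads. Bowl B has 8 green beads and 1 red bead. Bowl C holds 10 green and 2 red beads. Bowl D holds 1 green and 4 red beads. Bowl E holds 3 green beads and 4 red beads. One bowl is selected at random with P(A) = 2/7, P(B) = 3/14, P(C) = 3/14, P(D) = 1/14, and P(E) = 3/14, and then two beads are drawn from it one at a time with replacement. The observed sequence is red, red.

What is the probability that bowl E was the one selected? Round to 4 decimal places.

Under each hypothesis, the probability of the observed sequence is: P(data | bowl A) = (6/8)(6/8) = 0.5625; P(data | bowl B) = (1/9)(1/9) = 0.012346; P(data | bowl C) = (2/12)(2/12) = 0.027778; P(data | bowl D) = (4/5)(4/5) = 0.64; P(data | bowl E) = (4/7)(4/7) = 0.32653.
Multiplying each by its prior: 2/7 · 0.5625 = 0.16071, 3/14 · 0.012346 = 0.0026455, 3/14 · 0.027778 = 0.0059524, 1/14 · 0.64 = 0.045714, 3/14 · 0.32653 = 0.069971; these sum to 0.285.
By Bayes' rule, P(bowl E | data) = (0.069971) / (0.285) = 0.24551.

0.2455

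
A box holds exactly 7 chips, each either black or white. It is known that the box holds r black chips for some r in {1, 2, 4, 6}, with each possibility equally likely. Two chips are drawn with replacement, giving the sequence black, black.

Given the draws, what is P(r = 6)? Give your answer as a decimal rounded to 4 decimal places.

0.6316

Under each hypothesis, the probability of the observed sequence is: P(data | r = 1) = (1/7)(1/7) = 1/49; P(data | r = 2) = (2/7)(2/7) = 4/49; P(data | r = 4) = (4/7)(4/7) = 16/49; P(data | r = 6) = (6/7)(6/7) = 36/49.
Multiplying each by its prior: 1/4 · 1/49 = 1/196, 1/4 · 4/49 = 1/49, 1/4 · 16/49 = 4/49, 1/4 · 36/49 = 9/49; these sum to 57/196.
Hence P(r = 6 | data) = (9/49) / (57/196) = 12/19.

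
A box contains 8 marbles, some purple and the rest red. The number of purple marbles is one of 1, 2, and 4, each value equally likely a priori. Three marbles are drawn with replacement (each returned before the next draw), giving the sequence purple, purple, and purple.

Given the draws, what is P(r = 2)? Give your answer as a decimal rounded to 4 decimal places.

0.1096

For each hypothesis, P(data | H) works out to: P(data | r = 1) = (1/8)(1/8)(1/8) = 0.0019531; P(data | r = 2) = (2/8)(2/8)(2/8) = 0.015625; P(data | r = 4) = (4/8)(4/8)(4/8) = 0.125.
Weighting by the prior gives 1/3 · 0.0019531 = 0.00065104, 1/3 · 0.015625 = 0.0052083, 1/3 · 0.125 = 0.041667; with total 0.047526.
By Bayes' rule, P(r = 2 | data) = (0.0052083) / (0.047526) = 0.10959.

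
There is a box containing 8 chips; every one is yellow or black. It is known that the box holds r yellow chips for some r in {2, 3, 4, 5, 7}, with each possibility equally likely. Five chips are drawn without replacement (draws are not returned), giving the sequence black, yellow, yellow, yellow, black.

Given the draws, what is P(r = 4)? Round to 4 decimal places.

0.3750

Under each hypothesis, the probability of the observed sequence is: P(data | r = 2) = (6/8)(2/7)(1/6)(0/5) = 0; P(data | r = 3) = (5/8)(3/7)(2/6)(1/5)(4/4) = 1/56; P(data | r = 4) = (4/8)(4/7)(3/6)(2/5)(3/4) = 3/70; P(data | r = 5) = (3/8)(5/7)(4/6)(3/5)(2/4) = 3/56; P(data | r = 7) = (1/8)(7/7)(6/6)(5/5)(0/4) = 0.
Weighting by the prior gives 1/5 · 0 = 0, 1/5 · 1/56 = 1/280, 1/5 · 3/70 = 3/350, 1/5 · 3/56 = 3/280, 1/5 · 0 = 0; with total 4/175.
So P(r = 4 | data) = (3/350) / (4/175) = 3/8.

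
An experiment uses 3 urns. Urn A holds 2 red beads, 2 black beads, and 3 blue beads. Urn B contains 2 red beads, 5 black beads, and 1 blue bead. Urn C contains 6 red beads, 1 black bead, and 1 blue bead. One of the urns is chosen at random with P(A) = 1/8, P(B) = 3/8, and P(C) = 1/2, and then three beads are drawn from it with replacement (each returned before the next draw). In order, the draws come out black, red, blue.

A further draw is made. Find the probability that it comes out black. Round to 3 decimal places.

Compute the likelihood of the observed sequence for each case: P(data | urn A) = (2/7)(2/7)(3/7) = 0.034985; P(data | urn B) = (5/8)(2/8)(1/8) = 0.019531; P(data | urn C) = (1/8)(6/8)(1/8) = 0.011719.
Multiplying each by its prior: 1/8 · 0.034985 = 0.0043732, 3/8 · 0.019531 = 0.0073242, 1/2 · 0.011719 = 0.0058594; summing to 0.017557.
Normalising, the posterior is P(urn A | data) = 0.24909, P(urn B | data) = 0.41717, P(urn C | data) = 0.33374.
The predictive probability is P(black next | data) = (2/7)(0.24909) + (5/8)(0.41717) + (1/8)(0.33374) = 0.37362.

0.374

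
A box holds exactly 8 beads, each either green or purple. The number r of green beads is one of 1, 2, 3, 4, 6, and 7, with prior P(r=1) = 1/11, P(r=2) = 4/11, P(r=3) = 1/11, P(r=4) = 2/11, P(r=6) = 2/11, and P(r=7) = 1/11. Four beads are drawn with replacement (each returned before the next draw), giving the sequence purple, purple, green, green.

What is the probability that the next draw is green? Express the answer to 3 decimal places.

The likelihood of the observed sequence under each hypothesis: P(data | r = 1) = (7/8)(7/8)(1/8)(1/8) = 0.011963; P(data | r = 2) = (6/8)(6/8)(2/8)(2/8) = 0.035156; P(data | r = 3) = (5/8)(5/8)(3/8)(3/8) = 0.054932; P(data | r = 4) = (4/8)(4/8)(4/8)(4/8) = 0.0625; P(data | r = 6) = (2/8)(2/8)(6/8)(6/8) = 0.035156; P(data | r = 7) = (1/8)(1/8)(7/8)(7/8) = 0.011963.
Multiplying each by its prior: 1/11 · 0.011963 = 0.0010875, 4/11 · 0.035156 = 0.012784, 1/11 · 0.054932 = 0.0049938, 2/11 · 0.0625 = 0.011364, 2/11 · 0.035156 = 0.006392, 1/11 · 0.011963 = 0.0010875; these sum to 0.037709.
Dividing through by the total gives posterior P(r = 1 | data) = 0.02884, P(r = 2 | data) = 0.33902, P(r = 3 | data) = 0.13243, P(r = 4 | data) = 0.30135, P(r = 6 | data) = 0.16951, P(r = 7 | data) = 0.02884.
Averaging over the posterior, P(green next | data) = (1/8)(0.02884) + (1/4)(0.33902) + (3/8)(0.13243) + (1/2)(0.30135) + (3/4)(0.16951) + (7/8)(0.02884) = 0.44107.

0.441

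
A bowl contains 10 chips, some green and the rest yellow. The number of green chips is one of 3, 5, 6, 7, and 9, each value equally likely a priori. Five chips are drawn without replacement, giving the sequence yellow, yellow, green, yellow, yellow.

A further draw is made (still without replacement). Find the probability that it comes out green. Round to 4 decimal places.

For each hypothesis, P(data | H) works out to: P(data | r = 3) = (7/10)(6/9)(3/8)(5/7)(4/6) = 0.083333; P(data | r = 5) = (5/10)(4/9)(5/8)(3/7)(2/6) = 0.019841; P(data | r = 6) = (4/10)(3/9)(6/8)(2/7)(1/6) = 0.0047619; P(data | r = 7) = (3/10)(2/9)(7/8)(1/7)(0/6) = 0; P(data | r = 9) = (1/10)(0/9) = 0.
Multiplying each by its prior: 1/5 · 0.083333 = 0.016667, 1/5 · 0.019841 = 0.0039683, 1/5 · 0.0047619 = 0.00095238, 1/5 · 0 = 0, 1/5 · 0 = 0; with total 0.021587.
Normalising, the posterior is P(r = 3 | data) = 0.77206, P(r = 5 | data) = 0.18382, P(r = 6 | data) = 0.044118, P(r = 7 | data) = 0, P(r = 9 | data) = 0.
Averaging over the posterior, P(green next | data) = (2/5)(0.77206) + (4/5)(0.18382) + (1)(0.044118) = 0.5.

0.5000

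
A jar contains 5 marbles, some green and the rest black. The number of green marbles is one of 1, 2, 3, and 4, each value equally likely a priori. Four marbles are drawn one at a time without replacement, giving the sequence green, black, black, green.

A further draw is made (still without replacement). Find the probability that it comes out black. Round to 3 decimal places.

For each hypothesis, P(data | H) works out to: P(data | r = 1) = (1/5)(4/4)(3/3)(0/2) = 0; P(data | r = 2) = (2/5)(3/4)(2/3)(1/2) = 1/10; P(data | r = 3) = (3/5)(2/4)(1/3)(2/2) = 1/10; P(data | r = 4) = (4/5)(1/4)(0/3) = 0.
Multiplying each by its prior: 1/4 · 0 = 0, 1/4 · 1/10 = 1/40, 1/4 · 1/10 = 1/40, 1/4 · 0 = 0; these sum to 1/20.
Normalising, the posterior is P(r = 1 | data) = 0, P(r = 2 | data) = 1/2, P(r = 3 | data) = 1/2, P(r = 4 | data) = 0.
The predictive probability is P(black next | data) = (1)(1/2) + (0)(1/2) = 1/2.

0.500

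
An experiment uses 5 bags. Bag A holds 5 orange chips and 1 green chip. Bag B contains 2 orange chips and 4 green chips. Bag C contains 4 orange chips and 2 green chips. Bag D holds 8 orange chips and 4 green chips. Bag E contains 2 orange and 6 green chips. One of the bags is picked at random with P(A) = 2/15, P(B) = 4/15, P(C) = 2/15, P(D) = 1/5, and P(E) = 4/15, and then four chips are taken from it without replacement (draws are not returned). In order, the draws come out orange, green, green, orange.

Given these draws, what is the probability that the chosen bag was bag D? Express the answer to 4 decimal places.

0.2382

The likelihood of the observed sequence under each hypothesis: P(data | bag A) = (5/6)(1/5)(0/4) = 0; P(data | bag B) = (2/6)(4/5)(3/4)(1/3) = 0.066667; P(data | bag C) = (4/6)(2/5)(1/4)(3/3) = 0.066667; P(data | bag D) = (8/12)(4/11)(3/10)(7/9) = 0.056566; P(data | bag E) = (2/8)(6/7)(5/6)(1/5) = 0.035714.
Multiplying each by its prior: 2/15 · 0 = 0, 4/15 · 0.066667 = 0.017778, 2/15 · 0.066667 = 0.0088889, 1/5 · 0.056566 = 0.011313, 4/15 · 0.035714 = 0.0095238; summing to 0.047504.
Therefore the posterior P(bag D | data) = (0.011313) / (0.047504) = 0.23815.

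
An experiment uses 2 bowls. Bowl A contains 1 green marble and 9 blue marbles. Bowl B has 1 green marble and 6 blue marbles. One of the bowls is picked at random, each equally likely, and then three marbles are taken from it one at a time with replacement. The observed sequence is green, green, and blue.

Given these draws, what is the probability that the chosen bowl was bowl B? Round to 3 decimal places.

0.660

Under each hypothesis, the probability of the observed sequence is: P(data | bowl A) = (1/10)(1/10)(9/10) = 0.009; P(data | bowl B) = (1/7)(1/7)(6/7) = 0.017493.
Weighting by the prior gives 1/2 · 0.009 = 0.0045, 1/2 · 0.017493 = 0.0087464; summing to 0.013246.
By Bayes' rule, P(bowl B | data) = (0.0087464) / (0.013246) = 0.66028.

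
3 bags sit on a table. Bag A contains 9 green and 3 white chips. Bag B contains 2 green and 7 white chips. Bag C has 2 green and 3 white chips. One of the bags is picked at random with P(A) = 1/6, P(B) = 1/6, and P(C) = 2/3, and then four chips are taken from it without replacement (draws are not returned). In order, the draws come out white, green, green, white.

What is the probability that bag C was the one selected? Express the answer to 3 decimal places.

0.862

For each hypothesis, P(data | H) works out to: P(data | bag A) = (3/12)(9/11)(8/10)(2/9) = 0.036364; P(data | bag B) = (7/9)(2/8)(1/7)(6/6) = 0.027778; P(data | bag C) = (3/5)(2/4)(1/3)(2/2) = 0.1.
Weighting by the prior gives 1/6 · 0.036364 = 0.0060606, 1/6 · 0.027778 = 0.0046296, 2/3 · 0.1 = 0.066667; with total 0.077357.
By Bayes' rule, P(bag C | data) = (0.066667) / (0.077357) = 0.86181.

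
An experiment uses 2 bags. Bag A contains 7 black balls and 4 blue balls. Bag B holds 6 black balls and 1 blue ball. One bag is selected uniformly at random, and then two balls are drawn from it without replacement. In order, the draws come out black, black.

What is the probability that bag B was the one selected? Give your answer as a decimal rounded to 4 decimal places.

0.6517

For each hypothesis, P(data | H) works out to: P(data | bag A) = (7/11)(6/10) = 21/55; P(data | bag B) = (6/7)(5/6) = 5/7.
Multiplying each by its prior: 1/2 · 21/55 = 21/110, 1/2 · 5/7 = 5/14; these sum to 211/385.
Therefore the posterior P(bag B | data) = (5/14) / (211/385) = 275/422.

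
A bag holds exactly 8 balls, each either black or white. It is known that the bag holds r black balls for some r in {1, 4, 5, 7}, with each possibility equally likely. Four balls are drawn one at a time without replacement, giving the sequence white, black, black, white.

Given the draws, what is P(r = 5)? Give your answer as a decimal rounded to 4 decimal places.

0.4545

Under each hypothesis, the probability of the observed sequence is: P(data | r = 1) = (7/8)(1/7)(0/6) = 0; P(data | r = 4) = (4/8)(4/7)(3/6)(3/5) = 3/35; P(data | r = 5) = (3/8)(5/7)(4/6)(2/5) = 1/14; P(data | r = 7) = (1/8)(7/7)(6/6)(0/5) = 0.
Multiplying each by its prior: 1/4 · 0 = 0, 1/4 · 3/35 = 3/140, 1/4 · 1/14 = 1/56, 1/4 · 0 = 0; with total 11/280.
So P(r = 5 | data) = (1/56) / (11/280) = 5/11.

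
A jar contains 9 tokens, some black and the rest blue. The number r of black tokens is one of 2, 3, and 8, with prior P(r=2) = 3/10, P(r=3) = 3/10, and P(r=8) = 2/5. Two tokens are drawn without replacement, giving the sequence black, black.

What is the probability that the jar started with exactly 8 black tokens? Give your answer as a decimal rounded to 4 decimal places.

0.9032

Compute the likelihood of the observed sequence for each case: P(data | r = 2) = (2/9)(1/8) = 1/36; P(data | r = 3) = (3/9)(2/8) = 1/12; P(data | r = 8) = (8/9)(7/8) = 7/9.
Weighting by the prior gives 3/10 · 1/36 = 1/120, 3/10 · 1/12 = 1/40, 2/5 · 7/9 = 14/45; these sum to 31/90.
By Bayes' rule, P(r = 8 | data) = (14/45) / (31/90) = 28/31.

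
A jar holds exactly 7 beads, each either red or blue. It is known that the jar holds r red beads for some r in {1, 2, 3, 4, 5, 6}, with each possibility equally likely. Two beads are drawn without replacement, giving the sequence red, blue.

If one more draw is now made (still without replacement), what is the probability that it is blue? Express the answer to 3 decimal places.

Compute the likelihood of the observed sequence for each case: P(data | r = 1) = (1/7)(6/6) = 1/7; P(data | r = 2) = (2/7)(5/6) = 5/21; P(data | r = 3) = (3/7)(4/6) = 2/7; P(data | r = 4) = (4/7)(3/6) = 2/7; P(data | r = 5) = (5/7)(2/6) = 5/21; P(data | r = 6) = (6/7)(1/6) = 1/7.
Multiplying each by its prior: 1/6 · 1/7 = 1/42, 1/6 · 5/21 = 5/126, 1/6 · 2/7 = 1/21, 1/6 · 2/7 = 1/21, 1/6 · 5/21 = 5/126, 1/6 · 1/7 = 1/42; summing to 2/9.
Normalising, the posterior is P(r = 1 | data) = 3/28, P(r = 2 | data) = 5/28, P(r = 3 | data) = 3/14, P(r = 4 | data) = 3/14, P(r = 5 | data) = 5/28, P(r = 6 | data) = 3/28.
So P(blue next | data) = Σ P(blue next | H) P(H | data) = (1)(3/28) + (4/5)(5/28) + (3/5)(3/14) + (2/5)(3/14) + (1/5)(5/28) + (0)(3/28) = 1/2.

0.500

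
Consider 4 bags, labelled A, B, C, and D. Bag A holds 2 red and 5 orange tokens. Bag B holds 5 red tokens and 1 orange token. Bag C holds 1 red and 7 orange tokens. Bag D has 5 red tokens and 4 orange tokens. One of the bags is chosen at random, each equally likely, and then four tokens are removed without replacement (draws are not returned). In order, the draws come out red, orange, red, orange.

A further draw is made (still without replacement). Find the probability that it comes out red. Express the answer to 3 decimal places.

0.375

For each hypothesis, P(data | H) works out to: P(data | bag A) = (2/7)(5/6)(1/5)(4/4) = 1/21; P(data | bag B) = (5/6)(1/5)(4/4)(0/3) = 0; P(data | bag C) = (1/8)(7/7)(0/6) = 0; P(data | bag D) = (5/9)(4/8)(4/7)(3/6) = 5/63.
The prior-weighted likelihoods are 1/4 · 1/21 = 1/84, 1/4 · 0 = 0, 1/4 · 0 = 0, 1/4 · 5/63 = 5/252; these sum to 2/63.
The posterior is then P(bag A | data) = 3/8, P(bag B | data) = 0, P(bag C | data) = 0, P(bag D | data) = 5/8.
So P(red next | data) = Σ P(red next | H) P(H | data) = (0)(3/8) + (3/5)(5/8) = 3/8.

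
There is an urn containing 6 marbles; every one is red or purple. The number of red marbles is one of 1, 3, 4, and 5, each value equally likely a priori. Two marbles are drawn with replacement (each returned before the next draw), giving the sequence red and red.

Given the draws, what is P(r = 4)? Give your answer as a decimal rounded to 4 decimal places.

The likelihood of the observed sequence under each hypothesis: P(data | r = 1) = (1/6)(1/6) = 1/36; P(data | r = 3) = (3/6)(3/6) = 1/4; P(data | r = 4) = (4/6)(4/6) = 4/9; P(data | r = 5) = (5/6)(5/6) = 25/36.
Multiplying each by its prior: 1/4 · 1/36 = 1/144, 1/4 · 1/4 = 1/16, 1/4 · 4/9 = 1/9, 1/4 · 25/36 = 25/144; these sum to 17/48.
So P(r = 4 | data) = (1/9) / (17/48) = 16/51.

0.3137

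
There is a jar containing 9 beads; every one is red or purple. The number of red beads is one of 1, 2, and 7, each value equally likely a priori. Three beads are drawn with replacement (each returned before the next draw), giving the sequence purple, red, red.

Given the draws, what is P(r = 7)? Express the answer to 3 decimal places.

The likelihood of the observed sequence under each hypothesis: P(data | r = 1) = (8/9)(1/9)(1/9) = 0.010974; P(data | r = 2) = (7/9)(2/9)(2/9) = 0.038409; P(data | r = 7) = (2/9)(7/9)(7/9) = 0.13443.
Multiplying each by its prior: 1/3 · 0.010974 = 0.003658, 1/3 · 0.038409 = 0.012803, 1/3 · 0.13443 = 0.04481; summing to 0.061271.
So P(r = 7 | data) = (0.04481) / (0.061271) = 0.73134.

0.731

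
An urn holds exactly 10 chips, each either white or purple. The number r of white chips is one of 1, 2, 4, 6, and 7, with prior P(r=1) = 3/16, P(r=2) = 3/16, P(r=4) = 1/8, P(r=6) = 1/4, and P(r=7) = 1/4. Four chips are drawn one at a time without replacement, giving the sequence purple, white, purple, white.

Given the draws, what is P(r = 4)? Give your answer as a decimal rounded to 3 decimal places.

For each hypothesis, P(data | H) works out to: P(data | r = 1) = (9/10)(1/9)(8/8)(0/7) = 0; P(data | r = 2) = (8/10)(2/9)(7/8)(1/7) = 0.022222; P(data | r = 4) = (6/10)(4/9)(5/8)(3/7) = 0.071429; P(data | r = 6) = (4/10)(6/9)(3/8)(5/7) = 0.071429; P(data | r = 7) = (3/10)(7/9)(2/8)(6/7) = 0.05.
Weighting by the prior gives 3/16 · 0 = 0, 3/16 · 0.022222 = 0.0041667, 1/8 · 0.071429 = 0.0089286, 1/4 · 0.071429 = 0.017857, 1/4 · 0.05 = 0.0125; these sum to 0.043452.
So P(r = 4 | data) = (0.0089286) / (0.043452) = 0.20548.

0.205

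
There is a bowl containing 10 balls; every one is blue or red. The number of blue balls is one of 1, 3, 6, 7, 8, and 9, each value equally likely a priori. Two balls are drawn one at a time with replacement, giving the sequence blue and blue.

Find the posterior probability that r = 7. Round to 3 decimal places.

0.204

For each hypothesis, P(data | H) works out to: P(data | r = 1) = (1/10)(1/10) = 1/100; P(data | r = 3) = (3/10)(3/10) = 9/100; P(data | r = 6) = (6/10)(6/10) = 9/25; P(data | r = 7) = (7/10)(7/10) = 49/100; P(data | r = 8) = (8/10)(8/10) = 16/25; P(data | r = 9) = (9/10)(9/10) = 81/100.
Multiplying each by its prior: 1/6 · 1/100 = 1/600, 1/6 · 9/100 = 3/200, 1/6 · 9/25 = 3/50, 1/6 · 49/100 = 49/600, 1/6 · 16/25 = 8/75, 1/6 · 81/100 = 27/200; with total 2/5.
By Bayes' rule, P(r = 7 | data) = (49/600) / (2/5) = 49/240.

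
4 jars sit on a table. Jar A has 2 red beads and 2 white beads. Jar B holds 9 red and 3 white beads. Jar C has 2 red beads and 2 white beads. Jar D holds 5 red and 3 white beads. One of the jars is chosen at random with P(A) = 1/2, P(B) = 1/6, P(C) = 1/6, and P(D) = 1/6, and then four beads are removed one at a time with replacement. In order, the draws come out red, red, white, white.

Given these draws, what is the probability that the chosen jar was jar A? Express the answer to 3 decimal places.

0.551

For each hypothesis, P(data | H) works out to: P(data | jar A) = (2/4)(2/4)(2/4)(2/4) = 0.0625; P(data | jar B) = (9/12)(9/12)(3/12)(3/12) = 0.035156; P(data | jar C) = (2/4)(2/4)(2/4)(2/4) = 0.0625; P(data | jar D) = (5/8)(5/8)(3/8)(3/8) = 0.054932.
Multiplying each by its prior: 1/2 · 0.0625 = 0.03125, 1/6 · 0.035156 = 0.0058594, 1/6 · 0.0625 = 0.010417, 1/6 · 0.054932 = 0.0091553; summing to 0.056681.
Therefore the posterior P(jar A | data) = (0.03125) / (0.056681) = 0.55133.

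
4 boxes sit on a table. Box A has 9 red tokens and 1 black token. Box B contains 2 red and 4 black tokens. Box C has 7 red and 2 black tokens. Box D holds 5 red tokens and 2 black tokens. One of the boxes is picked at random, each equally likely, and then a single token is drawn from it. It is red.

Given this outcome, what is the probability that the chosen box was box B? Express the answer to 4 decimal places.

0.1223

Under each hypothesis, the probability of this draw is: P(data | box A) = (9/10) = 0.9; P(data | box B) = (2/6) = 0.33333; P(data | box C) = (7/9) = 0.77778; P(data | box D) = (5/7) = 0.71429.
The prior-weighted likelihoods are 1/4 · 0.9 = 0.225, 1/4 · 0.33333 = 0.083333, 1/4 · 0.77778 = 0.19444, 1/4 · 0.71429 = 0.17857; these sum to 0.68135.
So P(box B | data) = (0.083333) / (0.68135) = 0.12231.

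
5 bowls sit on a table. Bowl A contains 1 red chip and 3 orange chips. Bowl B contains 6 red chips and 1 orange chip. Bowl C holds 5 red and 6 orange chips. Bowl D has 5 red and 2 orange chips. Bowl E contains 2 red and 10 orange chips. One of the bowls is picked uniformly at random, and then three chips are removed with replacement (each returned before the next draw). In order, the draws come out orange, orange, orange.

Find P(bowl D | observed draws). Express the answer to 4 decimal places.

0.0196

Compute the likelihood of the observed sequence for each case: P(data | bowl A) = (3/4)(3/4)(3/4) = 0.42188; P(data | bowl B) = (1/7)(1/7)(1/7) = 0.0029155; P(data | bowl C) = (6/11)(6/11)(6/11) = 0.16228; P(data | bowl D) = (2/7)(2/7)(2/7) = 0.023324; P(data | bowl E) = (10/12)(10/12)(10/12) = 0.5787.
Multiplying each by its prior: 1/5 · 0.42188 = 0.084375, 1/5 · 0.0029155 = 0.00058309, 1/5 · 0.16228 = 0.032457, 1/5 · 0.023324 = 0.0046647, 1/5 · 0.5787 = 0.11574; these sum to 0.23782.
So P(bowl D | data) = (0.0046647) / (0.23782) = 0.019614.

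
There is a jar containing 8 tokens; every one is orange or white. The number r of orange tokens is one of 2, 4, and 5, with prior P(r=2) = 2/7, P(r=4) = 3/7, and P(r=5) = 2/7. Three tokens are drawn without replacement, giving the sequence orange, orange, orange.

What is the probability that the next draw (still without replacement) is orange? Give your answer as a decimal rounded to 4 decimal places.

The likelihood of the observed sequence under each hypothesis: P(data | r = 2) = (2/8)(1/7)(0/6) = 0; P(data | r = 4) = (4/8)(3/7)(2/6) = 1/14; P(data | r = 5) = (5/8)(4/7)(3/6) = 5/28.
Weighting by the prior gives 2/7 · 0 = 0, 3/7 · 1/14 = 3/98, 2/7 · 5/28 = 5/98; these sum to 4/49.
Normalising, the posterior is P(r = 2 | data) = 0, P(r = 4 | data) = 3/8, P(r = 5 | data) = 5/8.
Averaging over the posterior, P(orange next | data) = (1/5)(3/8) + (2/5)(5/8) = 13/40.

0.3250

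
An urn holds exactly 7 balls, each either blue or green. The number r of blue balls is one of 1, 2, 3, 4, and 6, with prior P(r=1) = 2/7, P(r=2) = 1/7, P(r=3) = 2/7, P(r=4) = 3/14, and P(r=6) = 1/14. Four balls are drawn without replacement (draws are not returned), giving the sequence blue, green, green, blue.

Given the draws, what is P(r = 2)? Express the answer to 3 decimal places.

0.137

For each hypothesis, P(data | H) works out to: P(data | r = 1) = (1/7)(6/6)(5/5)(0/4) = 0; P(data | r = 2) = (2/7)(5/6)(4/5)(1/4) = 0.047619; P(data | r = 3) = (3/7)(4/6)(3/5)(2/4) = 0.085714; P(data | r = 4) = (4/7)(3/6)(2/5)(3/4) = 0.085714; P(data | r = 6) = (6/7)(1/6)(0/5) = 0.
Weighting by the prior gives 2/7 · 0 = 0, 1/7 · 0.047619 = 0.0068027, 2/7 · 0.085714 = 0.02449, 3/14 · 0.085714 = 0.018367, 1/14 · 0 = 0; these sum to 0.04966.
Therefore the posterior P(r = 2 | data) = (0.0068027) / (0.04966) = 0.13699.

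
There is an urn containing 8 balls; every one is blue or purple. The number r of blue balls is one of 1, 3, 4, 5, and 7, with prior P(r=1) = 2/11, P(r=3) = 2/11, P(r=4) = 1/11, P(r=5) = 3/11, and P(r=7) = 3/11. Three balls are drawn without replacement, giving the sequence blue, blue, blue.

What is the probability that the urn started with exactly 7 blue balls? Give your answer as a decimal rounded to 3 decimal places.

0.745

Compute the likelihood of the observed sequence for each case: P(data | r = 1) = (1/8)(0/7) = 0; P(data | r = 3) = (3/8)(2/7)(1/6) = 1/56; P(data | r = 4) = (4/8)(3/7)(2/6) = 1/14; P(data | r = 5) = (5/8)(4/7)(3/6) = 5/28; P(data | r = 7) = (7/8)(6/7)(5/6) = 5/8.
Weighting by the prior gives 2/11 · 0 = 0, 2/11 · 1/56 = 1/308, 1/11 · 1/14 = 1/154, 3/11 · 5/28 = 15/308, 3/11 · 5/8 = 15/88; with total 141/616.
By Bayes' rule, P(r = 7 | data) = (15/88) / (141/616) = 35/47.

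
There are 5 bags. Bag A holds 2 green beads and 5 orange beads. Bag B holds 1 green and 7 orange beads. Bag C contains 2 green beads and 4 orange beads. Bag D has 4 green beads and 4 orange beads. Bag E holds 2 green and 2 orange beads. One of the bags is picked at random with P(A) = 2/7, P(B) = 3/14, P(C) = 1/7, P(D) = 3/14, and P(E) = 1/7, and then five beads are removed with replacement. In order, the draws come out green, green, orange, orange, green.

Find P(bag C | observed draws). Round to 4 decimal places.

0.1365

Under each hypothesis, the probability of the observed sequence is: P(data | bag A) = (2/7)(2/7)(5/7)(5/7)(2/7) = 0.0119; P(data | bag B) = (1/8)(1/8)(7/8)(7/8)(1/8) = 0.0014954; P(data | bag C) = (2/6)(2/6)(4/6)(4/6)(2/6) = 0.016461; P(data | bag D) = (4/8)(4/8)(4/8)(4/8)(4/8) = 0.03125; P(data | bag E) = (2/4)(2/4)(2/4)(2/4)(2/4) = 0.03125.
Multiplying each by its prior: 2/7 · 0.0119 = 0.0033999, 3/14 · 0.0014954 = 0.00032043, 1/7 · 0.016461 = 0.0023516, 3/14 · 0.03125 = 0.0066964, 1/7 · 0.03125 = 0.0044643; summing to 0.017233.
By Bayes' rule, P(bag C | data) = (0.0023516) / (0.017233) = 0.13646.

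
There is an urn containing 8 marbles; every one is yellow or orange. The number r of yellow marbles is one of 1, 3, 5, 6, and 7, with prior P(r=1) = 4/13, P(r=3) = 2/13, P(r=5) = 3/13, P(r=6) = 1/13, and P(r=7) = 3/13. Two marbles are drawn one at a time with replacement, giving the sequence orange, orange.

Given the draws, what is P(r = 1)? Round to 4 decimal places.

The likelihood of the observed sequence under each hypothesis: P(data | r = 1) = (7/8)(7/8) = 49/64; P(data | r = 3) = (5/8)(5/8) = 25/64; P(data | r = 5) = (3/8)(3/8) = 9/64; P(data | r = 6) = (2/8)(2/8) = 1/16; P(data | r = 7) = (1/8)(1/8) = 1/64.
Multiplying each by its prior: 4/13 · 49/64 = 49/208, 2/13 · 25/64 = 25/416, 3/13 · 9/64 = 27/832, 1/13 · 1/16 = 1/208, 3/13 · 1/64 = 3/832; with total 35/104.
Hence P(r = 1 | data) = (49/208) / (35/104) = 7/10.

0.7000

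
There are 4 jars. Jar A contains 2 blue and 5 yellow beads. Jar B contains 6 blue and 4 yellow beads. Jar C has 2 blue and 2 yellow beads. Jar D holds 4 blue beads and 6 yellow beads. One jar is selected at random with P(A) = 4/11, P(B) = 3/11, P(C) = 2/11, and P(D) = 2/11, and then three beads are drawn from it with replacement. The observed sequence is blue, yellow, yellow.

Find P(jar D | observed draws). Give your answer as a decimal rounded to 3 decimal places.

0.204

For each hypothesis, P(data | H) works out to: P(data | jar A) = (2/7)(5/7)(5/7) = 0.14577; P(data | jar B) = (6/10)(4/10)(4/10) = 0.096; P(data | jar C) = (2/4)(2/4)(2/4) = 0.125; P(data | jar D) = (4/10)(6/10)(6/10) = 0.144.
The prior-weighted likelihoods are 4/11 · 0.14577 = 0.053008, 3/11 · 0.096 = 0.026182, 2/11 · 0.125 = 0.022727, 2/11 · 0.144 = 0.026182; summing to 0.1281.
So P(jar D | data) = (0.026182) / (0.1281) = 0.20439.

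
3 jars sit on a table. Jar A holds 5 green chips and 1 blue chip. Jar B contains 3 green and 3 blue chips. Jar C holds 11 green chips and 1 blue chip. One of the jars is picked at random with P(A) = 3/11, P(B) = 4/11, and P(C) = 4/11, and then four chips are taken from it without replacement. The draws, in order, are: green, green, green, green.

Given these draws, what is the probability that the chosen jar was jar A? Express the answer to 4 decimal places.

Compute the likelihood of the observed sequence for each case: P(data | jar A) = (5/6)(4/5)(3/4)(2/3) = 1/3; P(data | jar B) = (3/6)(2/5)(1/4)(0/3) = 0; P(data | jar C) = (11/12)(10/11)(9/10)(8/9) = 2/3.
Weighting by the prior gives 3/11 · 1/3 = 1/11, 4/11 · 0 = 0, 4/11 · 2/3 = 8/33; these sum to 1/3.
By Bayes' rule, P(jar A | data) = (1/11) / (1/3) = 3/11.

0.2727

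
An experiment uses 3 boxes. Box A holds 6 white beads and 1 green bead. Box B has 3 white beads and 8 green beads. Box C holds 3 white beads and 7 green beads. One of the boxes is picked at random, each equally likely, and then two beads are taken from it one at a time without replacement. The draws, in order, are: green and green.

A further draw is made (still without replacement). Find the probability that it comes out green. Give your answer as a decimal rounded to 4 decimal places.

Under each hypothesis, the probability of the observed sequence is: P(data | box A) = (1/7)(0/6) = 0; P(data | box B) = (8/11)(7/10) = 28/55; P(data | box C) = (7/10)(6/9) = 7/15.
The prior-weighted likelihoods are 1/3 · 0 = 0, 1/3 · 28/55 = 28/165, 1/3 · 7/15 = 7/45; these sum to 161/495.
Normalising, the posterior is P(box A | data) = 0, P(box B | data) = 12/23, P(box C | data) = 11/23.
The predictive probability is P(green next | data) = (2/3)(12/23) + (5/8)(11/23) = 119/184.

0.6467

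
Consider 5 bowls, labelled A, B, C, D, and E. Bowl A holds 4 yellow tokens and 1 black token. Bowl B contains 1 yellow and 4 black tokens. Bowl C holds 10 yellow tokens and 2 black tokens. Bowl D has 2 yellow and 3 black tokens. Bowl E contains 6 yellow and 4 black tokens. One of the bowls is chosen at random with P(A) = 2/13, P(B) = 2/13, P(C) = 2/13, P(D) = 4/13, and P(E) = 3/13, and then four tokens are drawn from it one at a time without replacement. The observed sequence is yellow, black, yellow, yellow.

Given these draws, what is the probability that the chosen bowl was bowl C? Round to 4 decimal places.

0.2612

Under each hypothesis, the probability of the observed sequence is: P(data | bowl A) = (4/5)(1/4)(3/3)(2/2) = 0.2; P(data | bowl B) = (1/5)(4/4)(0/3) = 0; P(data | bowl C) = (10/12)(2/11)(9/10)(8/9) = 0.12121; P(data | bowl D) = (2/5)(3/4)(1/3)(0/2) = 0; P(data | bowl E) = (6/10)(4/9)(5/8)(4/7) = 0.095238.
Multiplying each by its prior: 2/13 · 0.2 = 0.030769, 2/13 · 0 = 0, 2/13 · 0.12121 = 0.018648, 4/13 · 0 = 0, 3/13 · 0.095238 = 0.021978; with total 0.071395.
So P(bowl C | data) = (0.018648) / (0.071395) = 0.26119.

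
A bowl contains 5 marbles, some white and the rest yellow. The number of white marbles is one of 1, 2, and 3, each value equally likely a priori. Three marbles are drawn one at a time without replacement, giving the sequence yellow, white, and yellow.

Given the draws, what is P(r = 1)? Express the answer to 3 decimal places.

0.400

Under each hypothesis, the probability of the observed sequence is: P(data | r = 1) = (4/5)(1/4)(3/3) = 1/5; P(data | r = 2) = (3/5)(2/4)(2/3) = 1/5; P(data | r = 3) = (2/5)(3/4)(1/3) = 1/10.
The prior-weighted likelihoods are 1/3 · 1/5 = 1/15, 1/3 · 1/5 = 1/15, 1/3 · 1/10 = 1/30; summing to 1/6.
By Bayes' rule, P(r = 1 | data) = (1/15) / (1/6) = 2/5.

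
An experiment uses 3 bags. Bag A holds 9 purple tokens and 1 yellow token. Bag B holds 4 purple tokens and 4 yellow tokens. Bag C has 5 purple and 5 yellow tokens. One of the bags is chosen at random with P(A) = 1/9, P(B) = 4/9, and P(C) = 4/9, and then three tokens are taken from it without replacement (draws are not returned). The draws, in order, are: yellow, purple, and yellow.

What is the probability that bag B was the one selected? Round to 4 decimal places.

0.5070

For each hypothesis, P(data | H) works out to: P(data | bag A) = (1/10)(9/9)(0/8) = 0; P(data | bag B) = (4/8)(4/7)(3/6) = 1/7; P(data | bag C) = (5/10)(5/9)(4/8) = 5/36.
The prior-weighted likelihoods are 1/9 · 0 = 0, 4/9 · 1/7 = 4/63, 4/9 · 5/36 = 5/81; summing to 71/567.
Therefore the posterior P(bag B | data) = (4/63) / (71/567) = 36/71.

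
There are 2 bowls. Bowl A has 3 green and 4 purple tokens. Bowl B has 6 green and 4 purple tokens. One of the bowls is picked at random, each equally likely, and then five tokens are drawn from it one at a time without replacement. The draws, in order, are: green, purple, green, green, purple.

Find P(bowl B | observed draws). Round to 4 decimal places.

0.6250

The likelihood of the observed sequence under each hypothesis: P(data | bowl A) = (3/7)(4/6)(2/5)(1/4)(3/3) = 1/35; P(data | bowl B) = (6/10)(4/9)(5/8)(4/7)(3/6) = 1/21.
Weighting by the prior gives 1/2 · 1/35 = 1/70, 1/2 · 1/21 = 1/42; with total 4/105.
So P(bowl B | data) = (1/42) / (4/105) = 5/8.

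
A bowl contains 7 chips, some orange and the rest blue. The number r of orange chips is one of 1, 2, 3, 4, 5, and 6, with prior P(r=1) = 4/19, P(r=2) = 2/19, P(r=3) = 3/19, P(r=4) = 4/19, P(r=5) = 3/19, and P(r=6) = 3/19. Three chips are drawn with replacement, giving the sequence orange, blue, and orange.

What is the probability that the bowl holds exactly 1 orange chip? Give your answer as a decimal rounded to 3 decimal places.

Compute the likelihood of the observed sequence for each case: P(data | r = 1) = (1/7)(6/7)(1/7) = 0.017493; P(data | r = 2) = (2/7)(5/7)(2/7) = 0.058309; P(data | r = 3) = (3/7)(4/7)(3/7) = 0.10496; P(data | r = 4) = (4/7)(3/7)(4/7) = 0.13994; P(data | r = 5) = (5/7)(2/7)(5/7) = 0.14577; P(data | r = 6) = (6/7)(1/7)(6/7) = 0.10496.
The prior-weighted likelihoods are 4/19 · 0.017493 = 0.0036827, 2/19 · 0.058309 = 0.0061378, 3/19 · 0.10496 = 0.016572, 4/19 · 0.13994 = 0.029461, 3/19 · 0.14577 = 0.023017, 3/19 · 0.10496 = 0.016572; summing to 0.095443.
So P(r = 1 | data) = (0.0036827) / (0.095443) = 0.038585.

0.039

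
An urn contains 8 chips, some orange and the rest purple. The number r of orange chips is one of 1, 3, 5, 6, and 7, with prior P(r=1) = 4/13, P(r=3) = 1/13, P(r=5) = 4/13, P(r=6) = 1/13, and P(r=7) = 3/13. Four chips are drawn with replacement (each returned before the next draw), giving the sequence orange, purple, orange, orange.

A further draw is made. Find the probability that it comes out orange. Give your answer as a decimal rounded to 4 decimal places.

The likelihood of the observed sequence under each hypothesis: P(data | r = 1) = (1/8)(7/8)(1/8)(1/8) = 0.001709; P(data | r = 3) = (3/8)(5/8)(3/8)(3/8) = 0.032959; P(data | r = 5) = (5/8)(3/8)(5/8)(5/8) = 0.091553; P(data | r = 6) = (6/8)(2/8)(6/8)(6/8) = 0.10547; P(data | r = 7) = (7/8)(1/8)(7/8)(7/8) = 0.08374.
The prior-weighted likelihoods are 4/13 · 0.001709 = 0.00052584, 1/13 · 0.032959 = 0.0025353, 4/13 · 0.091553 = 0.02817, 1/13 · 0.10547 = 0.008113, 3/13 · 0.08374 = 0.019325; summing to 0.058669.
The posterior is then P(r = 1 | data) = 0.0089629, P(r = 3 | data) = 0.043214, P(r = 5 | data) = 0.48015, P(r = 6 | data) = 0.13828, P(r = 7 | data) = 0.32939.
Averaging over the posterior, P(orange next | data) = (1/8)(0.0089629) + (3/8)(0.043214) + (5/8)(0.48015) + (3/4)(0.13828) + (7/8)(0.32939) = 0.70935.

0.7093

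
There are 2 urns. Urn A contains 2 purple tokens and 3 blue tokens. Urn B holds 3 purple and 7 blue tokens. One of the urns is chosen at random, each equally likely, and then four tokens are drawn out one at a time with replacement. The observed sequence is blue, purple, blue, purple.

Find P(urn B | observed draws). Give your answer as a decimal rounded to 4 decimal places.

The likelihood of the observed sequence under each hypothesis: P(data | urn A) = (3/5)(2/5)(3/5)(2/5) = 0.0576; P(data | urn B) = (7/10)(3/10)(7/10)(3/10) = 0.0441.
Weighting by the prior gives 1/2 · 0.0576 = 0.0288, 1/2 · 0.0441 = 0.02205; these sum to 0.05085.
Therefore the posterior P(urn B | data) = (0.02205) / (0.05085) = 0.43363.

0.4336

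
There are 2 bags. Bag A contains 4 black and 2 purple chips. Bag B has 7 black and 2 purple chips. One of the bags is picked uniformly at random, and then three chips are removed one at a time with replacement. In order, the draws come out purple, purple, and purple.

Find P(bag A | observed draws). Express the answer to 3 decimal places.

Under each hypothesis, the probability of the observed sequence is: P(data | bag A) = (2/6)(2/6)(2/6) = 0.037037; P(data | bag B) = (2/9)(2/9)(2/9) = 0.010974.
Weighting by the prior gives 1/2 · 0.037037 = 0.018519, 1/2 · 0.010974 = 0.005487; these sum to 0.024005.
By Bayes' rule, P(bag A | data) = (0.018519) / (0.024005) = 0.77143.

0.771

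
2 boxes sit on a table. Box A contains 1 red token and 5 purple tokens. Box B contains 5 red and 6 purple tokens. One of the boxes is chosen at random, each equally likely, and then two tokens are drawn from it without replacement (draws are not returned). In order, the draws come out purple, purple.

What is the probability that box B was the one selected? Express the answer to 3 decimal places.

0.290

Under each hypothesis, the probability of the observed sequence is: P(data | box A) = (5/6)(4/5) = 2/3; P(data | box B) = (6/11)(5/10) = 3/11.
Multiplying each by its prior: 1/2 · 2/3 = 1/3, 1/2 · 3/11 = 3/22; these sum to 31/66.
So P(box B | data) = (3/22) / (31/66) = 9/31.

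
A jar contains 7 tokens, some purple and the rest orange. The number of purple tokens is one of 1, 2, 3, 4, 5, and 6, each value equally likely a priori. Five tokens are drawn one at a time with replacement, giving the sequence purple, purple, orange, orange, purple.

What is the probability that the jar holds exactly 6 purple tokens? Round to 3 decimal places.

0.110

The likelihood of the observed sequence under each hypothesis: P(data | r = 1) = (1/7)(1/7)(6/7)(6/7)(1/7) = 0.002142; P(data | r = 2) = (2/7)(2/7)(5/7)(5/7)(2/7) = 0.0119; P(data | r = 3) = (3/7)(3/7)(4/7)(4/7)(3/7) = 0.025704; P(data | r = 4) = (4/7)(4/7)(3/7)(3/7)(4/7) = 0.034271; P(data | r = 5) = (5/7)(5/7)(2/7)(2/7)(5/7) = 0.02975; P(data | r = 6) = (6/7)(6/7)(1/7)(1/7)(6/7) = 0.012852.
Multiplying each by its prior: 1/6 · 0.002142 = 0.00035699, 1/6 · 0.0119 = 0.0019833, 1/6 · 0.025704 = 0.0042839, 1/6 · 0.034271 = 0.0057119, 1/6 · 0.02975 = 0.0049583, 1/6 · 0.012852 = 0.002142; these sum to 0.019436.
Therefore the posterior P(r = 6 | data) = (0.002142) / (0.019436) = 0.1102.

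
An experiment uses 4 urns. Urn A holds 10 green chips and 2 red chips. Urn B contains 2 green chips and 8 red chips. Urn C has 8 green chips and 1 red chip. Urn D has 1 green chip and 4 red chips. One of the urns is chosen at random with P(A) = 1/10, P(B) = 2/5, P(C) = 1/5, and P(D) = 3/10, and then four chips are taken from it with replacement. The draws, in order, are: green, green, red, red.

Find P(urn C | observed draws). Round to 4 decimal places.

Compute the likelihood of the observed sequence for each case: P(data | urn A) = (10/12)(10/12)(2/12)(2/12) = 0.01929; P(data | urn B) = (2/10)(2/10)(8/10)(8/10) = 0.0256; P(data | urn C) = (8/9)(8/9)(1/9)(1/9) = 0.0097546; P(data | urn D) = (1/5)(1/5)(4/5)(4/5) = 0.0256.
The prior-weighted likelihoods are 1/10 · 0.01929 = 0.001929, 2/5 · 0.0256 = 0.01024, 1/5 · 0.0097546 = 0.0019509, 3/10 · 0.0256 = 0.00768; with total 0.0218.
Therefore the posterior P(urn C | data) = (0.0019509) / (0.0218) = 0.089492.

0.0895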